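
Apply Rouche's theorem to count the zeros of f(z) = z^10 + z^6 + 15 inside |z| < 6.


Step 1: On |z| = 6 the three terms have sizes |z^10| = 6^10 = 60466176, |z^6| = 6^6 = 46656, |15| = 15
Step 2: The dominant term is g(z) = z^10; let h(z) = z^6 + 15 so f = g + h
Step 3: On |z| = 6: |g| = 60466176 and |h| <= 46656 + 15 = 46671
Step 4: Since 60466176 > 46671, |h| < |g| on |z| = 6, so by Rouche f has the same number of zeros as g inside |z| < 6
Step 5: g(z) = z^10 has 10 zeros (all at the origin) inside |z| < 6. Answer = 10

10


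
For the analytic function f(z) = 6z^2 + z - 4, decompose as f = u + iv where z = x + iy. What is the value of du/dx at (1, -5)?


Step 1: f(z) = 6(x+iy)^2 + (x+iy) - 4
Step 2: u = 6(x^2 - y^2) + x - 4
Step 3: u_x = 12x + 1
Step 4: At (1, -5): u_x = 12 + 1 = 13

13


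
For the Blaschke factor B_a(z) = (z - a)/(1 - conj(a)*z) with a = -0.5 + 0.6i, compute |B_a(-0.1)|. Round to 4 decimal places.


Step 1: Numerator z0 - a = -0.1 - (-0.5 + 0.6i) = 0.4 - 0.6i
Step 2: Denominator 1 - conj(a)*z0 = 1 - (-0.5 - 0.6i)*(-0.1) = 0.95 - 0.06i
Step 3: |z0 - a|^2 = 0.4^2 + (-0.6)^2 = 0.52; |1 - conj(a)*z0|^2 = 0.95^2 + (-0.06)^2 = 0.9061
Step 4: |B_a(-0.1)| = sqrt(0.52 / 0.9061) = sqrt(0.573888)
Step 5: = 0.7576

0.7576


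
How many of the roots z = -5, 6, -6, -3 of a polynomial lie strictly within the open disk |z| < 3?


Step 1: Check each root:
  z = -5: |-5| = 5 >= 3
  z = 6: |6| = 6 >= 3
  z = -6: |-6| = 6 >= 3
  z = -3: |-3| = 3 >= 3
Step 2: Count = 0

0


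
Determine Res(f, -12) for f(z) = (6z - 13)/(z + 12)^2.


Step 1: Pole of order 2 at z = -12
Step 2: Res = lim d/dz [(z + 12)^2 * f(z)] as z -> -12
Step 3: (z + 12)^2 * f(z) = 6z - 13
Step 4: d/dz[6z - 13] = 6

6


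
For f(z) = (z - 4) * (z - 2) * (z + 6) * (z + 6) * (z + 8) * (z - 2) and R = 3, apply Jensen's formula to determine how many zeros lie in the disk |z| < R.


Jensen's formula: (1/2pi)*integral log|f(Re^it)|dt = log|f(0)| + sum_{|a_k|<R} log(R/|a_k|)
Step 1: f(0) = (-4) * (-2) * 6 * 6 * 8 * (-2) = -4608
Step 2: log|f(0)| = log|4| + log|2| + log|-6| + log|-6| + log|-8| + log|2| = 8.4355
Step 3: Zeros inside |z| < 3: 2, 2
Step 4: Jensen sum = log(3/2) + log(3/2) = 0.8109
Step 5: n(R) = number of terms in the Jensen sum = count of zeros inside |z| < 3 = 2

2


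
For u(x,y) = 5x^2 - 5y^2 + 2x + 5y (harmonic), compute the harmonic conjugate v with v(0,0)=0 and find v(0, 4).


Step 1: v_x = -u_y = 10y - 5
Step 2: v_y = u_x = 10x + 2
Step 3: v = 10xy - 5x + 2y + C
Step 4: v(0,0) = 0 => C = 0
Step 5: v(0, 4) = 8

8


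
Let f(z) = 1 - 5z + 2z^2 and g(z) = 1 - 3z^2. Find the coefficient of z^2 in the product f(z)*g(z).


Step 1: z^2 term in f*g comes from: (1)*(-3z^2) + (-5z)*(0) + (2z^2)*(1)
Step 2: = -3 + 0 + 2
Step 3: = -1

-1


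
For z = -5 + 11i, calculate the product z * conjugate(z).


Step 1: conj(z) = -5 - 11i
Step 2: z * conj(z) = (-5)^2 + 11^2
Step 3: = 25 + 121 = 146

146


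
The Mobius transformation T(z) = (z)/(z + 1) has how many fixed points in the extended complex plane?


Step 1: Fixed points satisfy T(z) = z
Step 2: z^2 = 0
Step 3: Discriminant = 0^2 - 4*1*0 = 0
Step 4: Number of fixed points = 1

1


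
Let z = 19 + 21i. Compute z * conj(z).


Step 1: conj(z) = 19 - 21i
Step 2: z * conj(z) = 19^2 + 21^2
Step 3: = 361 + 441 = 802

802


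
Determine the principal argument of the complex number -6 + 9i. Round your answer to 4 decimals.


Step 1: z = -6 + 9i
Step 2: arg(z) = atan2(9, -6)
Step 3: arg(z) = 2.1588

2.1588


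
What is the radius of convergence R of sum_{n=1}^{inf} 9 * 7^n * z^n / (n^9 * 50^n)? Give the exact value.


Step 1: General term a_n = 9 * 7^n / (n^9 * 50^n)
Step 2: By the root test, |a_n|^(1/n) = 9^(1/n) * 7 / (n^(9/n) * 50) -> 7/50 as n -> infinity (since 9^(1/n) -> 1 and n^(9/n) -> 1)
Step 3: R = 1/lim|a_n|^(1/n) = 50/7

50/7


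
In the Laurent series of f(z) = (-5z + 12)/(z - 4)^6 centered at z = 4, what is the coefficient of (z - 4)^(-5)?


Step 1: Write the numerator in powers of (z - 4): -5z + 12 = -5(z - 4) + (-5*4 + 12) = -5(z - 4) - 8
Step 2: Divide by (z - 4)^6: f(z) = -8(z - 4)^(-6) - 5(z - 4)^(-5)
Step 3: This finite sum is the Laurent series of f about z = 4.
Step 4: Coefficient of (z - 4)^(-5) = coefficient of (z - 4) in the re-centred numerator = -5

-5


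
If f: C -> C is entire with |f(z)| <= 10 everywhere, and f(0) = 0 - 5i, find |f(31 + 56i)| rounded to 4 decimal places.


Step 1: By Liouville's theorem, a bounded entire function is constant.
Step 2: f(z) = f(0) = 0 - 5i for all z.
Step 3: |f(w)| = |0 - 5i| = sqrt(0 + 25)
Step 4: = 5.0

5.0


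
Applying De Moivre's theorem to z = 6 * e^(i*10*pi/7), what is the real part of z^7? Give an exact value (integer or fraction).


Step 1: By De Moivre's theorem, z^7 = 6^7 * e^(i*7*10*pi/7) = 279936 * (cos(10*pi) + i*sin(10*pi))
Step 2: |z|^7 = 6^7 = 279936
Step 3: Reduce the angle mod 2*pi: 10*pi - 10*pi = 0
Step 4: cos(0) = 1
Step 5: Re(z^7) = 279936 * 1 = 279936

279936


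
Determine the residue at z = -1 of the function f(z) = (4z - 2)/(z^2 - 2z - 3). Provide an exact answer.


Step 1: Q(z) = z^2 - 2z - 3 = (z + 1)(z - 3)
Step 2: Q'(z) = 2z - 2
Step 3: Q'(-1) = -4, P(-1) = -6
Step 4: Res = P(-1)/Q'(-1) = -6/(-4) = 3/2

3/2


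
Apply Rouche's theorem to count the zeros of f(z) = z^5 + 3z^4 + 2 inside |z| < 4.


Step 1: On |z| = 4 the three terms have sizes |z^5| = 4^5 = 1024, |3z^4| = 3*4^4 = 768, |2| = 2
Step 2: The dominant term is g(z) = z^5; let h(z) = 3z^4 + 2 so f = g + h
Step 3: On |z| = 4: |g| = 1024 and |h| <= 768 + 2 = 770
Step 4: Since 1024 > 770, |h| < |g| on |z| = 4, so by Rouche f has the same number of zeros as g inside |z| < 4
Step 5: g(z) = z^5 has 5 zeros (all at the origin) inside |z| < 4. Answer = 5

5


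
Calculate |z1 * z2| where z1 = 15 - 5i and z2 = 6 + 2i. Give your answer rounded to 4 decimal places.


Step 1: |z1| = sqrt(15^2 + (-5)^2) = sqrt(250)
Step 2: |z2| = sqrt(6^2 + 2^2) = sqrt(40)
Step 3: |z1*z2| = |z1|*|z2| = sqrt(250) * sqrt(40) = sqrt(250 * 40) = sqrt(10000)
Step 4: = 100.0

100.0


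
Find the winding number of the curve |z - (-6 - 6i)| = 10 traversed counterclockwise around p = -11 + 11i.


Step 1: Center c = (-6, -6), radius = 10
Step 2: |p - c|^2 = (-5)^2 + 17^2 = 314
Step 3: r^2 = 100
Step 4: |p-c| > r so winding number = 0

0


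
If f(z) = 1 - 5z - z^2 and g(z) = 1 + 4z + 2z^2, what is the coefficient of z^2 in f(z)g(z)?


Step 1: z^2 term in f*g comes from: (1)*(2z^2) + (-5z)*(4z) + (-z^2)*(1)
Step 2: = 2 - 20 - 1
Step 3: = -19

-19


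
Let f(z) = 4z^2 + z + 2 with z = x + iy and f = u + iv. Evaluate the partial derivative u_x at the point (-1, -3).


Step 1: f(z) = 4(x+iy)^2 + (x+iy) + 2
Step 2: u = 4(x^2 - y^2) + x + 2
Step 3: u_x = 8x + 1
Step 4: At (-1, -3): u_x = -8 + 1 = -7

-7


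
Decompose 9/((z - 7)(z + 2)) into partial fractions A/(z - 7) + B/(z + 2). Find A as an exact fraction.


Step 1: Multiply both sides by (z - 7) and set z = 7
Step 2: A = 9 / (7 + 2)
Step 3: A = 9 / 9
Step 4: A = 1

1


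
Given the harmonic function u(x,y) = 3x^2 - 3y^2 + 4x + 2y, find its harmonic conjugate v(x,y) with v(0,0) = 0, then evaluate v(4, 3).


Step 1: v_x = -u_y = 6y - 2
Step 2: v_y = u_x = 6x + 4
Step 3: v = 6xy - 2x + 4y + C
Step 4: v(0,0) = 0 => C = 0
Step 5: v(4, 3) = 76

76


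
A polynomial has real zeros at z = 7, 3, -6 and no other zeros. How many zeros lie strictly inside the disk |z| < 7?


Step 1: Check each root:
  z = 7: |7| = 7 >= 7
  z = 3: |3| = 3 < 7
  z = -6: |-6| = 6 < 7
Step 2: Count = 2

2


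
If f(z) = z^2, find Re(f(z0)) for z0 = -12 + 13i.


Step 1: z0 = -12 + 13i
Step 2: z0^2 = (-12)^2 - 13^2 - 312i
Step 3: real part = 144 - 169 = -25

-25


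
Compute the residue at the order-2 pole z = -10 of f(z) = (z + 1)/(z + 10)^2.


Step 1: Pole of order 2 at z = -10
Step 2: Res = lim d/dz [(z + 10)^2 * f(z)] as z -> -10
Step 3: (z + 10)^2 * f(z) = z + 1
Step 4: d/dz[z + 1] = 1

1


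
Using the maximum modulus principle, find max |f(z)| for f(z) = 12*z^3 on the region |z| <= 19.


Step 1: On |z| = 19, |f(z)| = 12 * |z|^3 = 12 * 19^3
Step 2: By maximum modulus principle, maximum is on boundary.
Step 3: Maximum = 12 * 6859 = 82308

82308


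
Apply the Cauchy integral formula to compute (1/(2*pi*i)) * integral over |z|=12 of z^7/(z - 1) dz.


Step 1: f(z) = z^7, a = 1 is inside |z| = 12
Step 2: By Cauchy integral formula: (1/(2pi*i)) * integral = f(a)
Step 3: f(1) = 1^7 = 1

1


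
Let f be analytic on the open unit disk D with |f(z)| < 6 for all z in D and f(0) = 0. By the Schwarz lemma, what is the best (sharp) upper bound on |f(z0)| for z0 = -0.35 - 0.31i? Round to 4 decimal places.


Step 1: g = f/6 maps D -> D with g(0) = 0, so by the Schwarz lemma |g(z)| <= |z|, i.e. |f(z)| <= 6|z|; this is sharp (f(z) = 6z).
Step 2: |z0|^2 = (-0.35)^2 + (-0.31)^2 = 0.2186
Step 3: |z0| = sqrt(0.2186) = 0.467547
Step 4: Best bound = 6 * |z0| = 6 * 0.467547 = 2.8053

2.8053


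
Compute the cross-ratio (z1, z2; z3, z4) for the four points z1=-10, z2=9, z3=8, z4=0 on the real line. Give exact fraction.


Step 1: (z1-z3)(z2-z4) = (-18) * 9 = -162
Step 2: (z1-z4)(z2-z3) = (-10) * 1 = -10
Step 3: Cross-ratio = 162/10 = 81/5

81/5


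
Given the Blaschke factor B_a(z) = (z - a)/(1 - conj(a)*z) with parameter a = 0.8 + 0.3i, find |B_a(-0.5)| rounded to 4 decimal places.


Step 1: Numerator z0 - a = -0.5 - (0.8 + 0.3i) = -1.3 - 0.3i
Step 2: Denominator 1 - conj(a)*z0 = 1 - (0.8 - 0.3i)*(-0.5) = 1.4 - 0.15i
Step 3: |z0 - a|^2 = (-1.3)^2 + (-0.3)^2 = 1.78; |1 - conj(a)*z0|^2 = 1.4^2 + (-0.15)^2 = 1.9825
Step 4: |B_a(-0.5)| = sqrt(1.78 / 1.9825) = sqrt(0.897856)
Step 5: = 0.9476

0.9476


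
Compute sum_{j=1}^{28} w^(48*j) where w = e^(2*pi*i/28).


Step 1: The sum sum_{j=1}^{n} w^(k*j) equals n if n | k, else 0.
Step 2: Here n = 28, k = 48
Step 3: Does n divide k? 28 | 48 -> False
Step 4: Sum = 0

0


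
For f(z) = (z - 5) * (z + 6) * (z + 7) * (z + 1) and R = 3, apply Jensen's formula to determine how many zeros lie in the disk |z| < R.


Jensen's formula: (1/2pi)*integral log|f(Re^it)|dt = log|f(0)| + sum_{|a_k|<R} log(R/|a_k|)
Step 1: f(0) = (-5) * 6 * 7 * 1 = -210
Step 2: log|f(0)| = log|5| + log|-6| + log|-7| + log|-1| = 5.3471
Step 3: Zeros inside |z| < 3: -1
Step 4: Jensen sum = log(3/1) = 1.0986
Step 5: n(R) = number of terms in the Jensen sum = count of zeros inside |z| < 3 = 1

1


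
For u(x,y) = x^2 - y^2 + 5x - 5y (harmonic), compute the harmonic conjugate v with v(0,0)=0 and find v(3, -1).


Step 1: v_x = -u_y = 2y + 5
Step 2: v_y = u_x = 2x + 5
Step 3: v = 2xy + 5x + 5y + C
Step 4: v(0,0) = 0 => C = 0
Step 5: v(3, -1) = 4

4


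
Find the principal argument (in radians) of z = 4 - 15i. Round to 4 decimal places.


Step 1: z = 4 - 15i
Step 2: arg(z) = atan2(-15, 4)
Step 3: arg(z) = -1.3102

-1.3102


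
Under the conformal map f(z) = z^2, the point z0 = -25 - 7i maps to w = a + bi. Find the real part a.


Step 1: z0 = -25 - 7i
Step 2: z0^2 = (-25)^2 - (-7)^2 + 350i
Step 3: real part = 625 - 49 = 576

576


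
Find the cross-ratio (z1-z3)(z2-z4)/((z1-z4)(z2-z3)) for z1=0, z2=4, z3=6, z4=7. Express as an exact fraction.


Step 1: (z1-z3)(z2-z4) = (-6) * (-3) = 18
Step 2: (z1-z4)(z2-z3) = (-7) * (-2) = 14
Step 3: Cross-ratio = 18/14 = 9/7

9/7


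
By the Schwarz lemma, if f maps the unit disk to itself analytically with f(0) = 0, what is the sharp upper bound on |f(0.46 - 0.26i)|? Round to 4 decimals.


Step 1: Schwarz lemma: if f: D -> D is analytic with f(0) = 0, then |f(z)| <= |z| for all z in D, and this is sharp (f(z) = z).
Step 2: |z0|^2 = 0.46^2 + (-0.26)^2 = 0.2792
Step 3: |z0| = sqrt(0.2792) = 0.528394
Step 4: Best bound = |z0| = 0.5284

0.5284


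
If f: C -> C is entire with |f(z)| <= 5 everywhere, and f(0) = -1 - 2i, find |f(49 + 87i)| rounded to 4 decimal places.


Step 1: By Liouville's theorem, a bounded entire function is constant.
Step 2: f(z) = f(0) = -1 - 2i for all z.
Step 3: |f(w)| = |-1 - 2i| = sqrt(1 + 4)
Step 4: = 2.2361

2.2361


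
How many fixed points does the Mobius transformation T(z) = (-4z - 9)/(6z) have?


Step 1: Fixed points satisfy T(z) = z
Step 2: 6z^2 + 4z + 9 = 0
Step 3: Discriminant = 4^2 - 4*6*9 = -200
Step 4: Number of fixed points = 2

2


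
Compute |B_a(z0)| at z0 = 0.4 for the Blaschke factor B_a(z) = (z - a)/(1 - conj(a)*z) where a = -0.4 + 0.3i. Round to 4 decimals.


Step 1: Numerator z0 - a = 0.4 - (-0.4 + 0.3i) = 0.8 - 0.3i
Step 2: Denominator 1 - conj(a)*z0 = 1 - (-0.4 - 0.3i)*0.4 = 1.16 + 0.12i
Step 3: |z0 - a|^2 = 0.8^2 + (-0.3)^2 = 0.73; |1 - conj(a)*z0|^2 = 1.16^2 + 0.12^2 = 1.36
Step 4: |B_a(0.4)| = sqrt(0.73 / 1.36) = sqrt(0.536765)
Step 5: = 0.7326

0.7326


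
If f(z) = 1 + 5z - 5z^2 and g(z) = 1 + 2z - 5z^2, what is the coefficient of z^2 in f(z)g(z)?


Step 1: z^2 term in f*g comes from: (1)*(-5z^2) + (5z)*(2z) + (-5z^2)*(1)
Step 2: = -5 + 10 - 5
Step 3: = 0

0


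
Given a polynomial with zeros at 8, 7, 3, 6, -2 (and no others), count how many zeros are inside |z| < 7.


Step 1: Check each root:
  z = 8: |8| = 8 >= 7
  z = 7: |7| = 7 >= 7
  z = 3: |3| = 3 < 7
  z = 6: |6| = 6 < 7
  z = -2: |-2| = 2 < 7
Step 2: Count = 3

3


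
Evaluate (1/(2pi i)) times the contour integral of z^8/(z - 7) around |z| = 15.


Step 1: f(z) = z^8, a = 7 is inside |z| = 15
Step 2: By Cauchy integral formula: (1/(2pi*i)) * integral = f(a)
Step 3: f(7) = 7^8 = 5764801

5764801


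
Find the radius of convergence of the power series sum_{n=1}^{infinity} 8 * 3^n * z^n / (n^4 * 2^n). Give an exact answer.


Step 1: General term a_n = 8 * 3^n / (n^4 * 2^n)
Step 2: By the root test, |a_n|^(1/n) = 8^(1/n) * 3 / (n^(4/n) * 2) -> 3/2 as n -> infinity (since 8^(1/n) -> 1 and n^(4/n) -> 1)
Step 3: R = 1/lim|a_n|^(1/n) = 2/3

2/3


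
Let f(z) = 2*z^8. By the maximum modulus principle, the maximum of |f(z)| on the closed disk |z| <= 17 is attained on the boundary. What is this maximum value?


Step 1: On |z| = 17, |f(z)| = 2 * |z|^8 = 2 * 17^8
Step 2: By maximum modulus principle, maximum is on boundary.
Step 3: Maximum = 2 * 6975757441 = 13951514882

13951514882


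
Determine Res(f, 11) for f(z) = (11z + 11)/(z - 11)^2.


Step 1: Pole of order 2 at z = 11
Step 2: Res = lim d/dz [(z - 11)^2 * f(z)] as z -> 11
Step 3: (z - 11)^2 * f(z) = 11z + 11
Step 4: d/dz[11z + 11] = 11

11


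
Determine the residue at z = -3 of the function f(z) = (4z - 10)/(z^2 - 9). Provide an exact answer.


Step 1: Q(z) = z^2 - 9 = (z + 3)(z - 3)
Step 2: Q'(z) = 2z
Step 3: Q'(-3) = -6, P(-3) = -22
Step 4: Res = P(-3)/Q'(-3) = -22/(-6) = 11/3

11/3


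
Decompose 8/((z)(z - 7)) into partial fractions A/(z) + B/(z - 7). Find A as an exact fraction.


Step 1: Multiply both sides by (z) and set z = 0
Step 2: A = 8 / (0 - 7)
Step 3: A = 8 / (-7)
Step 4: A = -8/7

-8/7


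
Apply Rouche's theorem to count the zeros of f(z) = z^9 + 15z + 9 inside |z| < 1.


Step 1: On |z| = 1 the three terms have sizes |z^9| = 1^9 = 1, |15z| = 15*1 = 15, |9| = 9
Step 2: The dominant term is g(z) = 15z; let h(z) = z^9 + 9 so f = g + h
Step 3: On |z| = 1: |g| = 15 and |h| <= 1 + 9 = 10
Step 4: Since 15 > 10, |h| < |g| on |z| = 1, so by Rouche f has the same number of zeros as g inside |z| < 1
Step 5: g(z) = 15z has 1 zero (at the origin, multiplicity 1) inside |z| < 1. Answer = 1

1


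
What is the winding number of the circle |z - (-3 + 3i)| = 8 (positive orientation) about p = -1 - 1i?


Step 1: Center c = (-3, 3), radius = 8
Step 2: |p - c|^2 = 2^2 + (-4)^2 = 20
Step 3: r^2 = 64
Step 4: |p-c| < r so winding number = 1

1


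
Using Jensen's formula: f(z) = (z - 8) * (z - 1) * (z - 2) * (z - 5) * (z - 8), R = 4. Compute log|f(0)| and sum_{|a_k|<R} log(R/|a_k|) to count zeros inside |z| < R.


Jensen's formula: (1/2pi)*integral log|f(Re^it)|dt = log|f(0)| + sum_{|a_k|<R} log(R/|a_k|)
Step 1: f(0) = (-8) * (-1) * (-2) * (-5) * (-8) = -640
Step 2: log|f(0)| = log|8| + log|1| + log|2| + log|5| + log|8| = 6.4615
Step 3: Zeros inside |z| < 4: 1, 2
Step 4: Jensen sum = log(4/1) + log(4/2) = 2.0794
Step 5: n(R) = number of terms in the Jensen sum = count of zeros inside |z| < 4 = 2

2


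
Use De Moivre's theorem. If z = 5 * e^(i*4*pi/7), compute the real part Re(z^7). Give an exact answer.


Step 1: By De Moivre's theorem, z^7 = 5^7 * e^(i*7*4*pi/7) = 78125 * (cos(4*pi) + i*sin(4*pi))
Step 2: |z|^7 = 5^7 = 78125
Step 3: Reduce the angle mod 2*pi: 4*pi - 4*pi = 0
Step 4: cos(0) = 1
Step 5: Re(z^7) = 78125 * 1 = 78125

78125


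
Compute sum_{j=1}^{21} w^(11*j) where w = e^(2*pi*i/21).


Step 1: The sum sum_{j=1}^{n} w^(k*j) equals n if n | k, else 0.
Step 2: Here n = 21, k = 11
Step 3: Does n divide k? 21 | 11 -> False
Step 4: Sum = 0

0


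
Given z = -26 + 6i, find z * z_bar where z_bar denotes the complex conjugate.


Step 1: conj(z) = -26 - 6i
Step 2: z * conj(z) = (-26)^2 + 6^2
Step 3: = 676 + 36 = 712

712


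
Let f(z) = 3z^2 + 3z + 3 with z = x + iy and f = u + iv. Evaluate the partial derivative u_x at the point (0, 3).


Step 1: f(z) = 3(x+iy)^2 + 3(x+iy) + 3
Step 2: u = 3(x^2 - y^2) + 3x + 3
Step 3: u_x = 6x + 3
Step 4: At (0, 3): u_x = 0 + 3 = 3

3


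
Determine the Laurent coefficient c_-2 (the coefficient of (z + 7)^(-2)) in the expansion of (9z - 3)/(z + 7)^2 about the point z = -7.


Step 1: Write the numerator in powers of (z + 7): 9z - 3 = 9(z + 7) + (9*(-7) - 3) = 9(z + 7) - 66
Step 2: Divide by (z + 7)^2: f(z) = -66(z + 7)^(-2) + 9(z + 7)^(-1)
Step 3: This finite sum is the Laurent series of f about z = -7.
Step 4: Coefficient of (z + 7)^(-2) = 9*(-7) - 3 = -66

-66


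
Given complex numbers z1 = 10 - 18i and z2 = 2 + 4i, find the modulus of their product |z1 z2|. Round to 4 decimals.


Step 1: |z1| = sqrt(10^2 + (-18)^2) = sqrt(424)
Step 2: |z2| = sqrt(2^2 + 4^2) = sqrt(20)
Step 3: |z1*z2| = |z1|*|z2| = sqrt(424) * sqrt(20) = sqrt(424 * 20) = sqrt(8480)
Step 4: = 92.0869

92.0869


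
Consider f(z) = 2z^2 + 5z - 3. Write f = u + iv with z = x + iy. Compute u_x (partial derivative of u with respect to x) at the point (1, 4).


Step 1: f(z) = 2(x+iy)^2 + 5(x+iy) - 3
Step 2: u = 2(x^2 - y^2) + 5x - 3
Step 3: u_x = 4x + 5
Step 4: At (1, 4): u_x = 4 + 5 = 9

9


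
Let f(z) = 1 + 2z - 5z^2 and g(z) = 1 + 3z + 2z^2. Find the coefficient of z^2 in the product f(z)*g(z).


Step 1: z^2 term in f*g comes from: (1)*(2z^2) + (2z)*(3z) + (-5z^2)*(1)
Step 2: = 2 + 6 - 5
Step 3: = 3

3


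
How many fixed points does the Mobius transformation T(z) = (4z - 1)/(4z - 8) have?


Step 1: Fixed points satisfy T(z) = z
Step 2: 4z^2 - 12z + 1 = 0
Step 3: Discriminant = (-12)^2 - 4*4*1 = 128
Step 4: Number of fixed points = 2

2


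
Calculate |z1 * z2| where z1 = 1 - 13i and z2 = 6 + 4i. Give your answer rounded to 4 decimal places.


Step 1: |z1| = sqrt(1^2 + (-13)^2) = sqrt(170)
Step 2: |z2| = sqrt(6^2 + 4^2) = sqrt(52)
Step 3: |z1*z2| = |z1|*|z2| = sqrt(170) * sqrt(52) = sqrt(170 * 52) = sqrt(8840)
Step 4: = 94.0213

94.0213


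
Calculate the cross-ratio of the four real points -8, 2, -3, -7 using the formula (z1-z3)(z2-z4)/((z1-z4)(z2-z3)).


Step 1: (z1-z3)(z2-z4) = (-5) * 9 = -45
Step 2: (z1-z4)(z2-z3) = (-1) * 5 = -5
Step 3: Cross-ratio = 45/5 = 9

9


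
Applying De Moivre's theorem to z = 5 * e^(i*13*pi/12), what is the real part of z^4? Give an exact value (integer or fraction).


Step 1: By De Moivre's theorem, z^4 = 5^4 * e^(i*4*13*pi/12) = 625 * (cos(13*pi/3) + i*sin(13*pi/3))
Step 2: |z|^4 = 5^4 = 625
Step 3: Reduce the angle mod 2*pi: 13*pi/3 - 4*pi = pi/3
Step 4: cos(pi/3) = 1/2
Step 5: Re(z^4) = 625 * 1/2 = 625/2

625/2


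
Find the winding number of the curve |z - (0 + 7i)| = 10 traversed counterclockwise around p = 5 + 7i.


Step 1: Center c = (0, 7), radius = 10
Step 2: |p - c|^2 = 5^2 + 0^2 = 25
Step 3: r^2 = 100
Step 4: |p-c| < r so winding number = 1

1


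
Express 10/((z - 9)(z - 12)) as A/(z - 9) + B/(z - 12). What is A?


Step 1: Multiply both sides by (z - 9) and set z = 9
Step 2: A = 10 / (9 - 12)
Step 3: A = 10 / (-3)
Step 4: A = -10/3

-10/3


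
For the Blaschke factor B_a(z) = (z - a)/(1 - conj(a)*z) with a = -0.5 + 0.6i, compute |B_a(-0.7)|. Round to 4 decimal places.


Step 1: Numerator z0 - a = -0.7 - (-0.5 + 0.6i) = -0.2 - 0.6i
Step 2: Denominator 1 - conj(a)*z0 = 1 - (-0.5 - 0.6i)*(-0.7) = 0.65 - 0.42i
Step 3: |z0 - a|^2 = (-0.2)^2 + (-0.6)^2 = 0.4; |1 - conj(a)*z0|^2 = 0.65^2 + (-0.42)^2 = 0.5989
Step 4: |B_a(-0.7)| = sqrt(0.4 / 0.5989) = sqrt(0.667891)
Step 5: = 0.8172

0.8172


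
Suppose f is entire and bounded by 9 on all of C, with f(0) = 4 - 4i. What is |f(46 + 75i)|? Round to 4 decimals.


Step 1: By Liouville's theorem, a bounded entire function is constant.
Step 2: f(z) = f(0) = 4 - 4i for all z.
Step 3: |f(w)| = |4 - 4i| = sqrt(16 + 16)
Step 4: = 5.6569

5.6569


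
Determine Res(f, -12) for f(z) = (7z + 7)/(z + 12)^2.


Step 1: Pole of order 2 at z = -12
Step 2: Res = lim d/dz [(z + 12)^2 * f(z)] as z -> -12
Step 3: (z + 12)^2 * f(z) = 7z + 7
Step 4: d/dz[7z + 7] = 7

7


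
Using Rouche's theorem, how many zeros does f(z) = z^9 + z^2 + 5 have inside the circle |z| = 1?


Step 1: On |z| = 1 the three terms have sizes |z^9| = 1^9 = 1, |z^2| = 1^2 = 1, |5| = 5
Step 2: The dominant term is g(z) = 5; let h(z) = z^9 + z^2 so f = g + h
Step 3: On |z| = 1: |g| = 5 and |h| <= 1 + 1 = 2
Step 4: Since 5 > 2, |h| < |g| on |z| = 1, so by Rouche f has the same number of zeros as g inside |z| < 1
Step 5: g(z) = 5 is a nonzero constant with no zeros inside |z| < 1. Answer = 0

0


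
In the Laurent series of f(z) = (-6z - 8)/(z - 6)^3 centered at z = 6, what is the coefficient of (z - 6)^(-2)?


Step 1: Write the numerator in powers of (z - 6): -6z - 8 = -6(z - 6) + (-6*6 - 8) = -6(z - 6) - 44
Step 2: Divide by (z - 6)^3: f(z) = -44(z - 6)^(-3) - 6(z - 6)^(-2)
Step 3: This finite sum is the Laurent series of f about z = 6.
Step 4: Coefficient of (z - 6)^(-2) = coefficient of (z - 6) in the re-centred numerator = -6

-6


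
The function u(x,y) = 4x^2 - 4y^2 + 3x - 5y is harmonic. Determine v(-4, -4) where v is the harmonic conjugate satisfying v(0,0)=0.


Step 1: v_x = -u_y = 8y + 5
Step 2: v_y = u_x = 8x + 3
Step 3: v = 8xy + 5x + 3y + C
Step 4: v(0,0) = 0 => C = 0
Step 5: v(-4, -4) = 96

96


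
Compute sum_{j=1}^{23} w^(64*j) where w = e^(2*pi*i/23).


Step 1: The sum sum_{j=1}^{n} w^(k*j) equals n if n | k, else 0.
Step 2: Here n = 23, k = 64
Step 3: Does n divide k? 23 | 64 -> False
Step 4: Sum = 0

0


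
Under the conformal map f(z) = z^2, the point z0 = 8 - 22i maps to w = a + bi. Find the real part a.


Step 1: z0 = 8 - 22i
Step 2: z0^2 = 8^2 - (-22)^2 - 352i
Step 3: real part = 64 - 484 = -420

-420


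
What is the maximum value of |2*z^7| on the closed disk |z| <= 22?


Step 1: On |z| = 22, |f(z)| = 2 * |z|^7 = 2 * 22^7
Step 2: By maximum modulus principle, maximum is on boundary.
Step 3: Maximum = 2 * 2494357888 = 4988715776

4988715776


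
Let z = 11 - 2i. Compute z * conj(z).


Step 1: conj(z) = 11 + 2i
Step 2: z * conj(z) = 11^2 + (-2)^2
Step 3: = 121 + 4 = 125

125


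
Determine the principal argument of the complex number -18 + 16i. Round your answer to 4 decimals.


Step 1: z = -18 + 16i
Step 2: arg(z) = atan2(16, -18)
Step 3: arg(z) = 2.415

2.415


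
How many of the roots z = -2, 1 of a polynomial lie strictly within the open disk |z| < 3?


Step 1: Check each root:
  z = -2: |-2| = 2 < 3
  z = 1: |1| = 1 < 3
Step 2: Count = 2

2


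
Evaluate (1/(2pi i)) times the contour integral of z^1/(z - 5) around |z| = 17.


Step 1: f(z) = z^1, a = 5 is inside |z| = 17
Step 2: By Cauchy integral formula: (1/(2pi*i)) * integral = f(a)
Step 3: f(5) = 5^1 = 5

5


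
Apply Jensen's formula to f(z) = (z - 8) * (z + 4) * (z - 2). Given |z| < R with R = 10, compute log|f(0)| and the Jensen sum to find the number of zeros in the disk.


Jensen's formula: (1/2pi)*integral log|f(Re^it)|dt = log|f(0)| + sum_{|a_k|<R} log(R/|a_k|)
Step 1: f(0) = (-8) * 4 * (-2) = 64
Step 2: log|f(0)| = log|8| + log|-4| + log|2| = 4.1589
Step 3: Zeros inside |z| < 10: 8, -4, 2
Step 4: Jensen sum = log(10/8) + log(10/4) + log(10/2) = 2.7489
Step 5: n(R) = number of terms in the Jensen sum = count of zeros inside |z| < 10 = 3

3


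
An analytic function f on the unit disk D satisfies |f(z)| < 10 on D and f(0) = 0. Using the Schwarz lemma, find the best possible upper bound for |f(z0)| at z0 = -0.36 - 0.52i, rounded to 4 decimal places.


Step 1: g = f/10 maps D -> D with g(0) = 0, so by the Schwarz lemma |g(z)| <= |z|, i.e. |f(z)| <= 10|z|; this is sharp (f(z) = 10z).
Step 2: |z0|^2 = (-0.36)^2 + (-0.52)^2 = 0.4
Step 3: |z0| = sqrt(0.4) = 0.632456
Step 4: Best bound = 10 * |z0| = 10 * 0.632456 = 6.3246

6.3246


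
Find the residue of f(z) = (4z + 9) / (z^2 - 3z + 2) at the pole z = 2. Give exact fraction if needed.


Step 1: Q(z) = z^2 - 3z + 2 = (z - 2)(z - 1)
Step 2: Q'(z) = 2z - 3
Step 3: Q'(2) = 1, P(2) = 17
Step 4: Res = P(2)/Q'(2) = 17/1 = 17

17


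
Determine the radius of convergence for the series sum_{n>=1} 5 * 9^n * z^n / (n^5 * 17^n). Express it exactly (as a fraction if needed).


Step 1: General term a_n = 5 * 9^n / (n^5 * 17^n)
Step 2: By the root test, |a_n|^(1/n) = 5^(1/n) * 9 / (n^(5/n) * 17) -> 9/17 as n -> infinity (since 5^(1/n) -> 1 and n^(5/n) -> 1)
Step 3: R = 1/lim|a_n|^(1/n) = 17/9

17/9


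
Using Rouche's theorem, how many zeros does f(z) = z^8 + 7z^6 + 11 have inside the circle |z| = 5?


Step 1: On |z| = 5 the three terms have sizes |z^8| = 5^8 = 390625, |7z^6| = 7*5^6 = 109375, |11| = 11
Step 2: The dominant term is g(z) = z^8; let h(z) = 7z^6 + 11 so f = g + h
Step 3: On |z| = 5: |g| = 390625 and |h| <= 109375 + 11 = 109386
Step 4: Since 390625 > 109386, |h| < |g| on |z| = 5, so by Rouche f has the same number of zeros as g inside |z| < 5
Step 5: g(z) = z^8 has 8 zeros (all at the origin) inside |z| < 5. Answer = 8

8


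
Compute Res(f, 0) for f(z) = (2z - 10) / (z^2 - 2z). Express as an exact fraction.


Step 1: Q(z) = z^2 - 2z = (z)(z - 2)
Step 2: Q'(z) = 2z - 2
Step 3: Q'(0) = -2, P(0) = -10
Step 4: Res = P(0)/Q'(0) = -10/(-2) = 5

5


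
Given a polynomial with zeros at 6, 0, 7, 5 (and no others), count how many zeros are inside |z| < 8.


Step 1: Check each root:
  z = 6: |6| = 6 < 8
  z = 0: |0| = 0 < 8
  z = 7: |7| = 7 < 8
  z = 5: |5| = 5 < 8
Step 2: Count = 4

4


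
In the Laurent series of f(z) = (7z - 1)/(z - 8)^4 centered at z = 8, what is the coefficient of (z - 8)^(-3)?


Step 1: Write the numerator in powers of (z - 8): 7z - 1 = 7(z - 8) + (7*8 - 1) = 7(z - 8) + 55
Step 2: Divide by (z - 8)^4: f(z) = 55(z - 8)^(-4) + 7(z - 8)^(-3)
Step 3: This finite sum is the Laurent series of f about z = 8.
Step 4: Coefficient of (z - 8)^(-3) = coefficient of (z - 8) in the re-centred numerator = 7

7


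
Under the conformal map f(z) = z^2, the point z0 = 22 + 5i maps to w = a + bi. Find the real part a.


Step 1: z0 = 22 + 5i
Step 2: z0^2 = 22^2 - 5^2 + 220i
Step 3: real part = 484 - 25 = 459

459


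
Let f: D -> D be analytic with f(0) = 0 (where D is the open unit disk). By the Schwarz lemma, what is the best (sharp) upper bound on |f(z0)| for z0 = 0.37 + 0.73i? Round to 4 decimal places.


Step 1: Schwarz lemma: if f: D -> D is analytic with f(0) = 0, then |f(z)| <= |z| for all z in D, and this is sharp (f(z) = z).
Step 2: |z0|^2 = 0.37^2 + 0.73^2 = 0.6698
Step 3: |z0| = sqrt(0.6698) = 0.818413
Step 4: Best bound = |z0| = 0.8184

0.8184


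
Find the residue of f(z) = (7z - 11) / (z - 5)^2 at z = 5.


Step 1: Pole of order 2 at z = 5
Step 2: Res = lim d/dz [(z - 5)^2 * f(z)] as z -> 5
Step 3: (z - 5)^2 * f(z) = 7z - 11
Step 4: d/dz[7z - 11] = 7

7


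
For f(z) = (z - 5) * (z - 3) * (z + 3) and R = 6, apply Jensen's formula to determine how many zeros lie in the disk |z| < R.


Jensen's formula: (1/2pi)*integral log|f(Re^it)|dt = log|f(0)| + sum_{|a_k|<R} log(R/|a_k|)
Step 1: f(0) = (-5) * (-3) * 3 = 45
Step 2: log|f(0)| = log|5| + log|3| + log|-3| = 3.8067
Step 3: Zeros inside |z| < 6: 5, 3, -3
Step 4: Jensen sum = log(6/5) + log(6/3) + log(6/3) = 1.5686
Step 5: n(R) = number of terms in the Jensen sum = count of zeros inside |z| < 6 = 3

3


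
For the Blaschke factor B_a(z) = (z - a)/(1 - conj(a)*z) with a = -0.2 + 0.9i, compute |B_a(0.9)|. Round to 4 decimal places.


Step 1: Numerator z0 - a = 0.9 - (-0.2 + 0.9i) = 1.1 - 0.9i
Step 2: Denominator 1 - conj(a)*z0 = 1 - (-0.2 - 0.9i)*0.9 = 1.18 + 0.81i
Step 3: |z0 - a|^2 = 1.1^2 + (-0.9)^2 = 2.02; |1 - conj(a)*z0|^2 = 1.18^2 + 0.81^2 = 2.0485
Step 4: |B_a(0.9)| = sqrt(2.02 / 2.0485) = sqrt(0.986087)
Step 5: = 0.993

0.993


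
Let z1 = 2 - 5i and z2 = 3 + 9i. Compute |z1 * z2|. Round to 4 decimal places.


Step 1: |z1| = sqrt(2^2 + (-5)^2) = sqrt(29)
Step 2: |z2| = sqrt(3^2 + 9^2) = sqrt(90)
Step 3: |z1*z2| = |z1|*|z2| = sqrt(29) * sqrt(90) = sqrt(29 * 90) = sqrt(2610)
Step 4: = 51.0882

51.0882


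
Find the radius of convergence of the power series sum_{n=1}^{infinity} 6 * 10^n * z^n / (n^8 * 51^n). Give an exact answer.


Step 1: General term a_n = 6 * 10^n / (n^8 * 51^n)
Step 2: By the root test, |a_n|^(1/n) = 6^(1/n) * 10 / (n^(8/n) * 51) -> 10/51 as n -> infinity (since 6^(1/n) -> 1 and n^(8/n) -> 1)
Step 3: R = 1/lim|a_n|^(1/n) = 51/10

51/10


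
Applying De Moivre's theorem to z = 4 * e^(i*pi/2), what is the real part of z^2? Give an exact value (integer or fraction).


Step 1: By De Moivre's theorem, z^2 = 4^2 * e^(i*2*pi/2) = 16 * (cos(pi) + i*sin(pi))
Step 2: |z|^2 = 4^2 = 16
Step 3: The angle pi already lies in [0, 2*pi)
Step 4: cos(pi) = -1
Step 5: Re(z^2) = 16 * (-1) = -16

-16


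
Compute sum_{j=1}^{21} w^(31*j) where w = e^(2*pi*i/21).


Step 1: The sum sum_{j=1}^{n} w^(k*j) equals n if n | k, else 0.
Step 2: Here n = 21, k = 31
Step 3: Does n divide k? 21 | 31 -> False
Step 4: Sum = 0

0


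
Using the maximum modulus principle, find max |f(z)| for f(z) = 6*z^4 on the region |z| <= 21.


Step 1: On |z| = 21, |f(z)| = 6 * |z|^4 = 6 * 21^4
Step 2: By maximum modulus principle, maximum is on boundary.
Step 3: Maximum = 6 * 194481 = 1166886

1166886


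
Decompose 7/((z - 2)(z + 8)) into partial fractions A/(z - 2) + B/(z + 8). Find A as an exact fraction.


Step 1: Multiply both sides by (z - 2) and set z = 2
Step 2: A = 7 / (2 + 8)
Step 3: A = 7 / 10
Step 4: A = 7/10

7/10


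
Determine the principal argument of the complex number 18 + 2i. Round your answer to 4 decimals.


Step 1: z = 18 + 2i
Step 2: arg(z) = atan2(2, 18)
Step 3: arg(z) = 0.1107

0.1107


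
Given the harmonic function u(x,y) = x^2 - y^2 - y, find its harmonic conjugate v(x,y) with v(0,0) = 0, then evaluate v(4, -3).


Step 1: v_x = -u_y = 2y + 1
Step 2: v_y = u_x = 2x + 0
Step 3: v = 2xy + x + C
Step 4: v(0,0) = 0 => C = 0
Step 5: v(4, -3) = -20

-20


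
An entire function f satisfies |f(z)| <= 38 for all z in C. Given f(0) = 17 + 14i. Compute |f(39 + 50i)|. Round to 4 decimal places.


Step 1: By Liouville's theorem, a bounded entire function is constant.
Step 2: f(z) = f(0) = 17 + 14i for all z.
Step 3: |f(w)| = |17 + 14i| = sqrt(289 + 196)
Step 4: = 22.0227

22.0227


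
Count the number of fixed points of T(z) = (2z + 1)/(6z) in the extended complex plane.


Step 1: Fixed points satisfy T(z) = z
Step 2: 6z^2 - 2z - 1 = 0
Step 3: Discriminant = (-2)^2 - 4*6*(-1) = 28
Step 4: Number of fixed points = 2

2


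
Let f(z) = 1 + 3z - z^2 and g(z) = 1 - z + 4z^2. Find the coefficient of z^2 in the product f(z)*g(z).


Step 1: z^2 term in f*g comes from: (1)*(4z^2) + (3z)*(-z) + (-z^2)*(1)
Step 2: = 4 - 3 - 1
Step 3: = 0

0


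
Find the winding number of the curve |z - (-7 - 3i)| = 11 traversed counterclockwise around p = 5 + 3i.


Step 1: Center c = (-7, -3), radius = 11
Step 2: |p - c|^2 = 12^2 + 6^2 = 180
Step 3: r^2 = 121
Step 4: |p-c| > r so winding number = 0

0


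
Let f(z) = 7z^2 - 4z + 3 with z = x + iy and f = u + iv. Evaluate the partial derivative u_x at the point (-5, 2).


Step 1: f(z) = 7(x+iy)^2 - 4(x+iy) + 3
Step 2: u = 7(x^2 - y^2) - 4x + 3
Step 3: u_x = 14x - 4
Step 4: At (-5, 2): u_x = -70 - 4 = -74

-74


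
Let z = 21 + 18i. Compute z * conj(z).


Step 1: conj(z) = 21 - 18i
Step 2: z * conj(z) = 21^2 + 18^2
Step 3: = 441 + 324 = 765

765


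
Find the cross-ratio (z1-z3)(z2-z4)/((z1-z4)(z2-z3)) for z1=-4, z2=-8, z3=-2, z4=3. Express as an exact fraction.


Step 1: (z1-z3)(z2-z4) = (-2) * (-11) = 22
Step 2: (z1-z4)(z2-z3) = (-7) * (-6) = 42
Step 3: Cross-ratio = 22/42 = 11/21

11/21


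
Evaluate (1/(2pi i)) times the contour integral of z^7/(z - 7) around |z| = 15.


Step 1: f(z) = z^7, a = 7 is inside |z| = 15
Step 2: By Cauchy integral formula: (1/(2pi*i)) * integral = f(a)
Step 3: f(7) = 7^7 = 823543

823543


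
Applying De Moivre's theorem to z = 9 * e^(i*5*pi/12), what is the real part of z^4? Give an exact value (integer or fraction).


Step 1: By De Moivre's theorem, z^4 = 9^4 * e^(i*4*5*pi/12) = 6561 * (cos(5*pi/3) + i*sin(5*pi/3))
Step 2: |z|^4 = 9^4 = 6561
Step 3: The angle 5*pi/3 already lies in [0, 2*pi)
Step 4: cos(5*pi/3) = 1/2
Step 5: Re(z^4) = 6561 * 1/2 = 6561/2

6561/2


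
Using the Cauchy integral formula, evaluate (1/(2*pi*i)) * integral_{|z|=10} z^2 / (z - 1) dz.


Step 1: f(z) = z^2, a = 1 is inside |z| = 10
Step 2: By Cauchy integral formula: (1/(2pi*i)) * integral = f(a)
Step 3: f(1) = 1^2 = 1

1


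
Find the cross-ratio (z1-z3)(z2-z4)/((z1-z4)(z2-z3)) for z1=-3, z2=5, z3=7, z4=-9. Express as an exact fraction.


Step 1: (z1-z3)(z2-z4) = (-10) * 14 = -140
Step 2: (z1-z4)(z2-z3) = 6 * (-2) = -12
Step 3: Cross-ratio = 140/12 = 35/3

35/3


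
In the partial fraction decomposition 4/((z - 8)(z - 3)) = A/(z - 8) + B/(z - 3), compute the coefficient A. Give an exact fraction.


Step 1: Multiply both sides by (z - 8) and set z = 8
Step 2: A = 4 / (8 - 3)
Step 3: A = 4 / 5
Step 4: A = 4/5

4/5


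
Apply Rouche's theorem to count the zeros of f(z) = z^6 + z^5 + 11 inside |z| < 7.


Step 1: On |z| = 7 the three terms have sizes |z^6| = 7^6 = 117649, |z^5| = 7^5 = 16807, |11| = 11
Step 2: The dominant term is g(z) = z^6; let h(z) = z^5 + 11 so f = g + h
Step 3: On |z| = 7: |g| = 117649 and |h| <= 16807 + 11 = 16818
Step 4: Since 117649 > 16818, |h| < |g| on |z| = 7, so by Rouche f has the same number of zeros as g inside |z| < 7
Step 5: g(z) = z^6 has 6 zeros (all at the origin) inside |z| < 7. Answer = 6

6


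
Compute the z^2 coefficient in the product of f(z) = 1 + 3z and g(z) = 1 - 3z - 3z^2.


Step 1: z^2 term in f*g comes from: (1)*(-3z^2) + (3z)*(-3z) + (0)*(1)
Step 2: = -3 - 9 + 0
Step 3: = -12

-12


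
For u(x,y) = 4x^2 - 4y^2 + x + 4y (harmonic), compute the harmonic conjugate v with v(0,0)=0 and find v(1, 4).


Step 1: v_x = -u_y = 8y - 4
Step 2: v_y = u_x = 8x + 1
Step 3: v = 8xy - 4x + y + C
Step 4: v(0,0) = 0 => C = 0
Step 5: v(1, 4) = 32

32


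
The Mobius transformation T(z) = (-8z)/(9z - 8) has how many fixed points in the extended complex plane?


Step 1: Fixed points satisfy T(z) = z
Step 2: 9z^2 = 0
Step 3: Discriminant = 0^2 - 4*9*0 = 0
Step 4: Number of fixed points = 1

1


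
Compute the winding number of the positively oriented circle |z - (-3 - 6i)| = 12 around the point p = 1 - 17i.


Step 1: Center c = (-3, -6), radius = 12
Step 2: |p - c|^2 = 4^2 + (-11)^2 = 137
Step 3: r^2 = 144
Step 4: |p-c| < r so winding number = 1

1


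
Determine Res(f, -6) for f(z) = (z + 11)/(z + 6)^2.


Step 1: Pole of order 2 at z = -6
Step 2: Res = lim d/dz [(z + 6)^2 * f(z)] as z -> -6
Step 3: (z + 6)^2 * f(z) = z + 11
Step 4: d/dz[z + 11] = 1

1


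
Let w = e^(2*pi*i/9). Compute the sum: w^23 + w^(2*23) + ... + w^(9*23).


Step 1: The sum sum_{j=1}^{n} w^(k*j) equals n if n | k, else 0.
Step 2: Here n = 9, k = 23
Step 3: Does n divide k? 9 | 23 -> False
Step 4: Sum = 0

0


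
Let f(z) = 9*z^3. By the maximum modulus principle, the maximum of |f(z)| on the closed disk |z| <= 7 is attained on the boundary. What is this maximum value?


Step 1: On |z| = 7, |f(z)| = 9 * |z|^3 = 9 * 7^3
Step 2: By maximum modulus principle, maximum is on boundary.
Step 3: Maximum = 9 * 343 = 3087

3087


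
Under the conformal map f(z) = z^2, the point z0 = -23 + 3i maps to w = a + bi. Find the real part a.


Step 1: z0 = -23 + 3i
Step 2: z0^2 = (-23)^2 - 3^2 - 138i
Step 3: real part = 529 - 9 = 520

520


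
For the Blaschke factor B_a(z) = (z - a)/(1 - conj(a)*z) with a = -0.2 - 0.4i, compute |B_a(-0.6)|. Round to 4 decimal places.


Step 1: Numerator z0 - a = -0.6 - (-0.2 - 0.4i) = -0.4 + 0.4i
Step 2: Denominator 1 - conj(a)*z0 = 1 - (-0.2 + 0.4i)*(-0.6) = 0.88 + 0.24i
Step 3: |z0 - a|^2 = (-0.4)^2 + 0.4^2 = 0.32; |1 - conj(a)*z0|^2 = 0.88^2 + 0.24^2 = 0.832
Step 4: |B_a(-0.6)| = sqrt(0.32 / 0.832) = sqrt(0.384615)
Step 5: = 0.6202

0.6202


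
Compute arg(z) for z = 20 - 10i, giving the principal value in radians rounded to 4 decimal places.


Step 1: z = 20 - 10i
Step 2: arg(z) = atan2(-10, 20)
Step 3: arg(z) = -0.4636

-0.4636


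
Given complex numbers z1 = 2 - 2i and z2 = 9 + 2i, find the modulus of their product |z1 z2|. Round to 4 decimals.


Step 1: |z1| = sqrt(2^2 + (-2)^2) = sqrt(8)
Step 2: |z2| = sqrt(9^2 + 2^2) = sqrt(85)
Step 3: |z1*z2| = |z1|*|z2| = sqrt(8) * sqrt(85) = sqrt(8 * 85) = sqrt(680)
Step 4: = 26.0768

26.0768


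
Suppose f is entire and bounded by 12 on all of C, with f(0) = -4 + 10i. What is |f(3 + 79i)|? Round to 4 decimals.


Step 1: By Liouville's theorem, a bounded entire function is constant.
Step 2: f(z) = f(0) = -4 + 10i for all z.
Step 3: |f(w)| = |-4 + 10i| = sqrt(16 + 100)
Step 4: = 10.7703

10.7703


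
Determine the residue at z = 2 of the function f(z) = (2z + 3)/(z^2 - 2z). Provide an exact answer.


Step 1: Q(z) = z^2 - 2z = (z - 2)(z)
Step 2: Q'(z) = 2z - 2
Step 3: Q'(2) = 2, P(2) = 7
Step 4: Res = P(2)/Q'(2) = 7/2 = 7/2

7/2


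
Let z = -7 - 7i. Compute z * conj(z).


Step 1: conj(z) = -7 + 7i
Step 2: z * conj(z) = (-7)^2 + (-7)^2
Step 3: = 49 + 49 = 98

98


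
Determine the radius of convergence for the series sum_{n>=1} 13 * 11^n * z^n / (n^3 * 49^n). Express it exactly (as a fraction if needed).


Step 1: General term a_n = 13 * 11^n / (n^3 * 49^n)
Step 2: By the root test, |a_n|^(1/n) = 13^(1/n) * 11 / (n^(3/n) * 49) -> 11/49 as n -> infinity (since 13^(1/n) -> 1 and n^(3/n) -> 1)
Step 3: R = 1/lim|a_n|^(1/n) = 49/11

49/11


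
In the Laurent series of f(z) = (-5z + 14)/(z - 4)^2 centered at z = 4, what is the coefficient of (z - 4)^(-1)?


Step 1: Write the numerator in powers of (z - 4): -5z + 14 = -5(z - 4) + (-5*4 + 14) = -5(z - 4) - 6
Step 2: Divide by (z - 4)^2: f(z) = -6(z - 4)^(-2) - 5(z - 4)^(-1)
Step 3: This finite sum is the Laurent series of f about z = 4.
Step 4: Coefficient of (z - 4)^(-1) = coefficient of (z - 4) in the re-centred numerator = -5

-5


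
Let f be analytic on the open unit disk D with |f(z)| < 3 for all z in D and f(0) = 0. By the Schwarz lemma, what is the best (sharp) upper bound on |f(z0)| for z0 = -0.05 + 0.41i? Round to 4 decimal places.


Step 1: g = f/3 maps D -> D with g(0) = 0, so by the Schwarz lemma |g(z)| <= |z|, i.e. |f(z)| <= 3|z|; this is sharp (f(z) = 3z).
Step 2: |z0|^2 = (-0.05)^2 + 0.41^2 = 0.1706
Step 3: |z0| = sqrt(0.1706) = 0.413038
Step 4: Best bound = 3 * |z0| = 3 * 0.413038 = 1.2391

1.2391


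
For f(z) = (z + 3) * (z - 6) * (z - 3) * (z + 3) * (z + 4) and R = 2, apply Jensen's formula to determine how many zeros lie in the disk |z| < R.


Jensen's formula: (1/2pi)*integral log|f(Re^it)|dt = log|f(0)| + sum_{|a_k|<R} log(R/|a_k|)
Step 1: f(0) = 3 * (-6) * (-3) * 3 * 4 = 648
Step 2: log|f(0)| = log|-3| + log|6| + log|3| + log|-3| + log|-4| = 6.4739
Step 3: Zeros inside |z| < 2: none
Step 4: Jensen sum = (empty sum) = 0
Step 5: n(R) = number of terms in the Jensen sum = count of zeros inside |z| < 2 = 0

0
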